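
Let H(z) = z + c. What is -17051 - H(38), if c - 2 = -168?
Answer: -16923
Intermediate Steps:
c = -166 (c = 2 - 168 = -166)
H(z) = -166 + z (H(z) = z - 166 = -166 + z)
-17051 - H(38) = -17051 - (-166 + 38) = -17051 - 1*(-128) = -17051 + 128 = -16923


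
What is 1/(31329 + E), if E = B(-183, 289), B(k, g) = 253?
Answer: 1/31582 ≈ 3.1664e-5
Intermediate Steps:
E = 253
1/(31329 + E) = 1/(31329 + 253) = 1/31582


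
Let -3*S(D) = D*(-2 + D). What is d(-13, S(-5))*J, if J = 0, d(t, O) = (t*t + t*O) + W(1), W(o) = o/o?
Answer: 0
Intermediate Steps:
S(D) = -D*(-2 + D)/3
W(o) = 1
d(t, O) = 1 + t² + O*t (d(t, O) = (t*t + t*O) + 1 = (t² + O*t) + 1 = 1 + t² + O*t)
d(-13, S(-5))*J = (1 + (-13)² + ((⅓)*(-5)*(2 - 1*(-5)))*(-13))*0 = (1 + 169 + ((⅓)*(-5)*(2 + 5))*(-13))*0 = (1 + 169 + ((⅓)*(-5)*7)*(-13))*0 = (1 + 169 - 35/3*(-13))*0 = (1 + 169 + 455/3)*0 = (965/3)*0 = 0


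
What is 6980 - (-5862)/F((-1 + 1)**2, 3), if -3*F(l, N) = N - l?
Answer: 1118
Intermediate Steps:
F(l, N) = -N/3 + l/3 (F(l, N) = -(N - l)/3 = -N/3 + l/3)
6980 - (-5862)/F((-1 + 1)**2, 3) = 6980 - (-5862)/(-1/3*3 + (-1 + 1)**2/3) = 6980 - (-5862)/(-1 + (1/3)*0**2) = 6980 - (-5862)/(-1 + (1/3)*0) = 6980 - (-5862)/(-1 + 0) = 6980 - (-5862)/(-1) = 6980 - (-5862)*(-1) = 6980 - 1*5862 = 6980 - 5862 = 1118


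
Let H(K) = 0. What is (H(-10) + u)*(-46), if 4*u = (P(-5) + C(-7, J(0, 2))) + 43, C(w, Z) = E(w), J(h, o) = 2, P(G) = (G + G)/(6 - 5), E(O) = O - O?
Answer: -759/2 ≈ -379.50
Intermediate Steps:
E(O) = 0
P(G) = 2*G (P(G) = (2*G)/1 = (2*G)*1 = 2*G)
C(w, Z) = 0
u = 33/4 (u = ((2*(-5) + 0) + 43)/4 = ((-10 + 0) + 43)/4 = (-10 + 43)/4 = (¼)*33 = 33/4 ≈ 8.2500)
(H(-10) + u)*(-46) = (0 + 33/4)*(-46) = (33/4)*(-46) = -759/2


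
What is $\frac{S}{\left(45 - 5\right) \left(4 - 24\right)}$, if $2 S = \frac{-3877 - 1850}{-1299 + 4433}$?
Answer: $\frac{5727}{5014400} \approx 0.0011421$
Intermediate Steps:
$S = - \frac{5727}{6268}$ ($S = \frac{\left(-3877 - 1850\right) \frac{1}{-1299 + 4433}}{2} = \frac{\left(-5727\right) \frac{1}{3134}}{2} = \frac{1}{2} \left(- \frac{5727}{3134}\right) = - \frac{5727}{6268} \approx -0.91369$)
$\frac{S}{\left(45 - 5\right) \left(4 - 24\right)} = - \frac{5727}{6268 \left(45 - 5\right) \left(4 - 24\right)} = - \frac{5727}{6268 \cdot 40 \left(4 - 24\right)} = - \frac{5727}{6268 \cdot 40 \left(-20\right)} = - \frac{5727}{6268 \left(-800\right)} = \left(- \frac{5727}{6268}\right) \left(- \frac{1}{800}\right) = \frac{5727}{5014400}$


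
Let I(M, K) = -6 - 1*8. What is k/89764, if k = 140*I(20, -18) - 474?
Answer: -1217/44882 ≈ -0.027116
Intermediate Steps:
I(M, K) = -14 (I(M, K) = -6 - 8 = -14)
k = -2434 (k = 140*(-14) - 474 = -1960 - 474 = -2434)
k/89764 = -2434/89764 = -2434*1/89764 = -1217/44882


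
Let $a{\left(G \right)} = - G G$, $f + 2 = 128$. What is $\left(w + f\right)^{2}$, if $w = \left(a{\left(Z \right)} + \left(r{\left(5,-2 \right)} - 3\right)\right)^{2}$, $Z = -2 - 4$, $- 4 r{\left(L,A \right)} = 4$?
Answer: $2979076$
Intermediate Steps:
$r{\left(L,A \right)} = -1$ ($r{\left(L,A \right)} = \left(- \frac{1}{4}\right) 4 = -1$)
$f = 126$ ($f = -2 + 128 = 126$)
$Z = -6$ ($Z = -2 - 4 = -6$)
$a{\left(G \right)} = - G^{2}$
$w = 1600$ ($w = \left(- \left(-6\right)^{2} - 4\right)^{2} = \left(\left(-1\right) 36 - 4\right)^{2} = \left(-36 - 4\right)^{2} = \left(-40\right)^{2} = 1600$)
$\left(w + f\right)^{2} = \left(1600 + 126\right)^{2} = 1726^{2} = 2979076$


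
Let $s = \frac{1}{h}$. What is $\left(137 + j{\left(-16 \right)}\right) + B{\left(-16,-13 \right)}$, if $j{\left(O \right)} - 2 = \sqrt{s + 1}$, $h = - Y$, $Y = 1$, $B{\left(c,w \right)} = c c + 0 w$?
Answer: $395$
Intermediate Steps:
$B{\left(c,w \right)} = c^{2}$ ($B{\left(c,w \right)} = c^{2} + 0 = c^{2}$)
$h = -1$ ($h = \left(-1\right) 1 = -1$)
$s = -1$ ($s = \frac{1}{-1} = -1$)
$j{\left(O \right)} = 2$ ($j{\left(O \right)} = 2 + \sqrt{-1 + 1} = 2 + \sqrt{0} = 2 + 0 = 2$)
$\left(137 + j{\left(-16 \right)}\right) + B{\left(-16,-13 \right)} = \left(137 + 2\right) + \left(-16\right)^{2} = 139 + 256 = 395$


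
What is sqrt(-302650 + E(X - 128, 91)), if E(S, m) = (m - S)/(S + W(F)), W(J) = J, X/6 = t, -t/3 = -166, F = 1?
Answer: I*sqrt(2477295322759)/2861 ≈ 550.14*I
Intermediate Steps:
t = 498 (t = -3*(-166) = 498)
X = 2988 (X = 6*498 = 2988)
E(S, m) = (m - S)/(1 + S) (E(S, m) = (m - S)/(S + 1) = (m - S)/(1 + S))
sqrt(-302650 + E(X - 128, 91)) = sqrt(-302650 + (91 - (2988 - 128))/(1 + (2988 - 128))) = sqrt(-302650 + (91 - 1*2860)/(1 + 2860)) = sqrt(-302650 + (91 - 2860)/2861) = sqrt(-302650 + (1/2861)*(-2769)) = sqrt(-302650 - 2769/2861) = sqrt(-865884419/2861) = I*sqrt(2477295322759)/2861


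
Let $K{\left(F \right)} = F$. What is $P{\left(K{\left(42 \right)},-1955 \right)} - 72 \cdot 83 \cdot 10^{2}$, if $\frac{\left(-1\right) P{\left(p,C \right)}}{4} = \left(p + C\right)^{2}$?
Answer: $-15235876$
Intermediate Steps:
$P{\left(p,C \right)} = - 4 \left(C + p\right)^{2}$ ($P{\left(p,C \right)} = - 4 \left(p + C\right)^{2} = - 4 \left(C + p\right)^{2}$)
$P{\left(K{\left(42 \right)},-1955 \right)} - 72 \cdot 83 \cdot 10^{2} = - 4 \left(-1955 + 42\right)^{2} - 72 \cdot 83 \cdot 10^{2} = - 4 \left(-1913\right)^{2} - 5976 \cdot 100 = \left(-4\right) 3659569 - 597600 = -14638276 - 597600 = -15235876$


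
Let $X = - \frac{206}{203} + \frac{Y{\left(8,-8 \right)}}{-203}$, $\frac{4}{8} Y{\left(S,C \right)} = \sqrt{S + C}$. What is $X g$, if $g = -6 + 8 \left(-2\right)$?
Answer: $\frac{4532}{203} \approx 22.325$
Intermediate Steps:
$Y{\left(S,C \right)} = 2 \sqrt{C + S}$ ($Y{\left(S,C \right)} = 2 \sqrt{S + C} = 2 \sqrt{C + S}$)
$g = -22$ ($g = -6 - 16 = -22$)
$X = - \frac{206}{203}$ ($X = - \frac{206}{203} + \frac{2 \sqrt{-8 + 8}}{-203} = \left(-206\right) \frac{1}{203} + 2 \sqrt{0} \left(- \frac{1}{203}\right) = - \frac{206}{203} + 2 \cdot 0 \left(- \frac{1}{203}\right) = - \frac{206}{203} + 0 \left(- \frac{1}{203}\right) = - \frac{206}{203} + 0 = - \frac{206}{203} \approx -1.0148$)
$X g = \left(- \frac{206}{203}\right) \left(-22\right) = \frac{4532}{203}$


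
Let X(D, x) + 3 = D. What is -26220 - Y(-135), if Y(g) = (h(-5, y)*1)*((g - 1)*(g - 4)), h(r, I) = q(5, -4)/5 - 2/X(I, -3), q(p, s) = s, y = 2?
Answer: -244524/5 ≈ -48905.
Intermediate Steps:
X(D, x) = -3 + D
h(r, I) = -⅘ - 2/(-3 + I) (h(r, I) = -4/5 - 2/(-3 + I) = -4*⅕ - 2/(-3 + I) = -⅘ - 2/(-3 + I))
Y(g) = 6*(-1 + g)*(-4 + g)/5 (Y(g) = ((2*(1 - 2*2)/(5*(-3 + 2)))*1)*((g - 1)*(g - 4)) = (((⅖)*(1 - 4)/(-1))*1)*((-1 + g)*(-4 + g)) = (((⅖)*(-1)*(-3))*1)*((-1 + g)*(-4 + g)) = ((6/5)*1)*((-1 + g)*(-4 + g)) = 6*((-1 + g)*(-4 + g))/5 = 6*(-1 + g)*(-4 + g)/5)
-26220 - Y(-135) = -26220 - (24/5 - 6*(-135) + (6/5)*(-135)²) = -26220 - (24/5 + 810 + (6/5)*18225) = -26220 - (24/5 + 810 + 21870) = -26220 - 1*113424/5 = -26220 - 113424/5 = -244524/5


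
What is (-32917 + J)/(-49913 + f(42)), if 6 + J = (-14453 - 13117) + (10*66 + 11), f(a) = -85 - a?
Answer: 29911/25020 ≈ 1.1955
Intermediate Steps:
J = -26905 (J = -6 + ((-14453 - 13117) + (10*66 + 11)) = -6 + (-27570 + (660 + 11)) = -6 + (-27570 + 671) = -6 - 26899 = -26905)
(-32917 + J)/(-49913 + f(42)) = (-32917 - 26905)/(-49913 + (-85 - 1*42)) = -59822/(-49913 + (-85 - 42)) = -59822/(-49913 - 127) = -59822/(-50040) = -59822*(-1/50040) = 29911/25020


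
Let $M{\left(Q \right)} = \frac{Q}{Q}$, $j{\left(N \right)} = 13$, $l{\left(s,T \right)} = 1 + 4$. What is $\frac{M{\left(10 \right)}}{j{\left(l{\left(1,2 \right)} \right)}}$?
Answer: $\frac{1}{13} \approx 0.076923$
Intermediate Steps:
$l{\left(s,T \right)} = 5$
$M{\left(Q \right)} = 1$
$\frac{M{\left(10 \right)}}{j{\left(l{\left(1,2 \right)} \right)}} = 1 \cdot \frac{1}{13} = \frac{1}{13}$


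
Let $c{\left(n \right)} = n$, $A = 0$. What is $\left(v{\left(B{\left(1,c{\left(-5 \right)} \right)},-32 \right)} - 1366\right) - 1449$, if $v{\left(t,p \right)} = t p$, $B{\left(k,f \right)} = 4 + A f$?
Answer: $-2943$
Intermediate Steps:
$B{\left(k,f \right)} = 4$ ($B{\left(k,f \right)} = 4 + 0 f = 4 + 0 = 4$)
$v{\left(t,p \right)} = p t$
$\left(v{\left(B{\left(1,c{\left(-5 \right)} \right)},-32 \right)} - 1366\right) - 1449 = \left(\left(-32\right) 4 - 1366\right) - 1449 = \left(-128 - 1366\right) - 1449 = -1494 - 1449 = -2943$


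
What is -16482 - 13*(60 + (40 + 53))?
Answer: -18471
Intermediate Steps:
-16482 - 13*(60 + (40 + 53)) = -16482 - 13*(60 + 93) = -16482 - 13*153 = -16482 - 1989 = -18471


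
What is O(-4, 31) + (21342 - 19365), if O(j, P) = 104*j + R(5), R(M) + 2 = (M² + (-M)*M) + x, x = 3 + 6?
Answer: 1568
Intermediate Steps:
x = 9
R(M) = 7 (R(M) = -2 + ((M² + (-M)*M) + 9) = -2 + ((M² - M²) + 9) = -2 + (0 + 9) = -2 + 9 = 7)
O(j, P) = 7 + 104*j (O(j, P) = 104*j + 7 = 7 + 104*j)
O(-4, 31) + (21342 - 19365) = (7 + 104*(-4)) + (21342 - 19365) = (7 - 416) + 1977 = -409 + 1977 = 1568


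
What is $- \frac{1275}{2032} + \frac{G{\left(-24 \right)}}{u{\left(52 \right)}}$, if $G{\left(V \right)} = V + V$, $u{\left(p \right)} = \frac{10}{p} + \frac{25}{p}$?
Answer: $- \frac{5116497}{71120} \approx -71.942$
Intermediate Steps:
$u{\left(p \right)} = \frac{35}{p}$
$G{\left(V \right)} = 2 V$
$- \frac{1275}{2032} + \frac{G{\left(-24 \right)}}{u{\left(52 \right)}} = - \frac{1275}{2032} + \frac{2 \left(-24\right)}{35 \cdot \frac{1}{52}} = \left(-1275\right) \frac{1}{2032} - \frac{48}{35 \cdot \frac{1}{52}} = - \frac{1275}{2032} - \frac{48}{\frac{35}{52}} = - \frac{1275}{2032} - \frac{2496}{35} = - \frac{5116497}{71120}$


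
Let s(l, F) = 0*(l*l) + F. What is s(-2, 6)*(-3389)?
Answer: -20334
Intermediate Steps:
s(l, F) = F (s(l, F) = 0*l² + F = 0 + F = F)
s(-2, 6)*(-3389) = 6*(-3389) = -20334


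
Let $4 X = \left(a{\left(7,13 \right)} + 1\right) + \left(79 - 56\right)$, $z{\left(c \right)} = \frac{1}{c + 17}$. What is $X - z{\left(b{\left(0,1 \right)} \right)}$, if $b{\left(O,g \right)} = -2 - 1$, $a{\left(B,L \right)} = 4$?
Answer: $\frac{97}{14} \approx 6.9286$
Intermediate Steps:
$b{\left(O,g \right)} = -3$
$z{\left(c \right)} = \frac{1}{17 + c}$
$X = 7$ ($X = \frac{\left(4 + 1\right) + \left(79 - 56\right)}{4} = \frac{5 + 23}{4} = \frac{1}{4} \cdot 28 = 7$)
$X - z{\left(b{\left(0,1 \right)} \right)} = 7 - \frac{1}{17 - 3} = 7 - \frac{1}{14} = \frac{97}{14}$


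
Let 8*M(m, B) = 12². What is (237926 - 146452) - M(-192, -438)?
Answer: 91456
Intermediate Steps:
M(m, B) = 18 (M(m, B) = (⅛)*12² = (⅛)*144 = 18)
(237926 - 146452) - M(-192, -438) = (237926 - 146452) - 1*18 = 91474 - 18 = 91456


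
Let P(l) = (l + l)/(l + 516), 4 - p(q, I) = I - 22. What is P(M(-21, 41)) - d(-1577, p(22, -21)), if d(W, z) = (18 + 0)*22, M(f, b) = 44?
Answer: -27709/70 ≈ -395.84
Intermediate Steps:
p(q, I) = 26 - I (p(q, I) = 4 - (I - 22) = 4 - (-22 + I) = 4 + (22 - I) = 26 - I)
d(W, z) = 396 (d(W, z) = 18*22 = 396)
P(l) = 2*l/(516 + l) (P(l) = (2*l)/(516 + l) = 2*l/(516 + l))
P(M(-21, 41)) - d(-1577, p(22, -21)) = 2*44/(516 + 44) - 1*396 = 2*44/560 - 396 = 2*44*(1/560) - 396 = 11/70 - 396 = -27709/70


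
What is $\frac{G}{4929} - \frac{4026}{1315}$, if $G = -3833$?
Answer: $- \frac{24884549}{6481635} \approx -3.8392$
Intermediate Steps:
$\frac{G}{4929} - \frac{4026}{1315} = - \frac{3833}{4929} - \frac{4026}{1315} = - \frac{24884549}{6481635}$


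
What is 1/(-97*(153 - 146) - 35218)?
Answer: -1/35897 ≈ -2.7857e-5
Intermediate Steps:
1/(-97*(153 - 146) - 35218) = 1/(-97*7 - 35218) = 1/(-679 - 35218) = 1/(-35897) = -1/35897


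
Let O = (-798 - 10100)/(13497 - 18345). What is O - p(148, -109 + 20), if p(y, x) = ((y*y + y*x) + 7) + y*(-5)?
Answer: -19384127/2424 ≈ -7996.8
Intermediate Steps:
p(y, x) = 7 + y**2 - 5*y + x*y (p(y, x) = ((y**2 + x*y) + 7) - 5*y = (7 + y**2 + x*y) - 5*y = 7 + y**2 - 5*y + x*y)
O = 5449/2424 (O = -10898/(-4848) = -10898*(-1/4848) = 5449/2424 ≈ 2.2479)
O - p(148, -109 + 20) = 5449/2424 - (7 + 148**2 - 5*148 + (-109 + 20)*148) = 5449/2424 - (7 + 21904 - 740 - 89*148) = 5449/2424 - (7 + 21904 - 740 - 13172) = 5449/2424 - 1*7999 = 5449/2424 - 7999 = -19384127/2424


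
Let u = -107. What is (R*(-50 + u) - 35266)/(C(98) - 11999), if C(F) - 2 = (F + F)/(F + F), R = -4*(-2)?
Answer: 18261/5998 ≈ 3.0445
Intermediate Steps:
R = 8
C(F) = 3 (C(F) = 2 + (F + F)/(F + F) = 2 + (2*F)/((2*F)) = 2 + (2*F)*(1/(2*F)) = 2 + 1 = 3)
(R*(-50 + u) - 35266)/(C(98) - 11999) = (8*(-50 - 107) - 35266)/(3 - 11999) = (8*(-157) - 35266)/(-11996) = (-1256 - 35266)*(-1/11996) = -36522*(-1/11996) = 18261/5998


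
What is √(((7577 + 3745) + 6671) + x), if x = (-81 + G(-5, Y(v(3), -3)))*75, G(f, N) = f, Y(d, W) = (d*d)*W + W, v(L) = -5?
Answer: √11543 ≈ 107.44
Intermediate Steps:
Y(d, W) = W + W*d² (Y(d, W) = d²*W + W = W*d² + W = W + W*d²)
x = -6450 (x = (-81 - 5)*75 = -86*75 = -6450)
√(((7577 + 3745) + 6671) + x) = √(((7577 + 3745) + 6671) - 6450) = √((11322 + 6671) - 6450) = √(17993 - 6450) = √11543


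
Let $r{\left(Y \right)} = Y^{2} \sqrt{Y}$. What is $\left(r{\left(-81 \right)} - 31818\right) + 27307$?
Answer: $-4511 + 59049 i \approx -4511.0 + 59049.0 i$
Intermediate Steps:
$r{\left(Y \right)} = Y^{\frac{5}{2}}$
$\left(r{\left(-81 \right)} - 31818\right) + 27307 = \left(\left(-81\right)^{\frac{5}{2}} - 31818\right) + 27307 = \left(59049 i - 31818\right) + 27307 = \left(-31818 + 59049 i\right) + 27307 = -4511 + 59049 i$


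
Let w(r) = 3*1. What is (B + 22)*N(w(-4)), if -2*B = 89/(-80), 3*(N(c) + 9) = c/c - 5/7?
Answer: -224961/1120 ≈ -200.86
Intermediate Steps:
w(r) = 3
N(c) = -187/21 (N(c) = -9 + (c/c - 5/7)/3 = -9 + (1 - 5*⅐)/3 = -9 + (1 - 5/7)/3 = -9 + (⅓)*(2/7) = -9 + 2/21 = -187/21)
B = 89/160 (B = -89/(2*(-80)) = -89*(-1)/(2*80) = -½*(-89/80) = 89/160 ≈ 0.55625)
(B + 22)*N(w(-4)) = (89/160 + 22)*(-187/21) = (3609/160)*(-187/21) = -224961/1120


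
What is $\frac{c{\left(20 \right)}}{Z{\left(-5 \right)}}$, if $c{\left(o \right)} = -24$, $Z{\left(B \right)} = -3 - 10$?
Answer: $\frac{24}{13} \approx 1.8462$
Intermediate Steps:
$Z{\left(B \right)} = -13$ ($Z{\left(B \right)} = -3 - 10 = -13$)
$\frac{c{\left(20 \right)}}{Z{\left(-5 \right)}} = - \frac{24}{-13} = \left(-24\right) \left(- \frac{1}{13}\right) = \frac{24}{13}$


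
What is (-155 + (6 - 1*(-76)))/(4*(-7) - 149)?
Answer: 73/177 ≈ 0.41243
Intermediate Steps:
(-155 + (6 - 1*(-76)))/(4*(-7) - 149) = (-155 + (6 + 76))/(-28 - 149) = (-155 + 82)/(-177) = -1/177*(-73) = 73/177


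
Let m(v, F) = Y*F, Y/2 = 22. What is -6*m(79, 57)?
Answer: -15048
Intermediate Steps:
Y = 44 (Y = 2*22 = 44)
m(v, F) = 44*F
-6*m(79, 57) = -264*57 = -6*2508 = -15048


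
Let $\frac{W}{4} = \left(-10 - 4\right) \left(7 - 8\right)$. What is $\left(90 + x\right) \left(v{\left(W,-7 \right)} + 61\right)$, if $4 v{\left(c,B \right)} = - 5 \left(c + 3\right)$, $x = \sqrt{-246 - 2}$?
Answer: $- \frac{2295}{2} - \frac{51 i \sqrt{62}}{2} \approx -1147.5 - 200.79 i$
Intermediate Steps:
$W = 56$ ($W = 4 \left(-10 - 4\right) \left(7 - 8\right) = 4 \left(\left(-14\right) \left(-1\right)\right) = 4 \cdot 14 = 56$)
$x = 2 i \sqrt{62}$ ($x = \sqrt{-248} = 2 i \sqrt{62} \approx 15.748 i$)
$v{\left(c,B \right)} = - \frac{15}{4} - \frac{5 c}{4}$ ($v{\left(c,B \right)} = \frac{\left(-5\right) \left(c + 3\right)}{4} = \frac{\left(-5\right) \left(3 + c\right)}{4} = \frac{-15 - 5 c}{4} = - \frac{15}{4} - \frac{5 c}{4}$)
$\left(90 + x\right) \left(v{\left(W,-7 \right)} + 61\right) = \left(90 + 2 i \sqrt{62}\right) \left(\left(- \frac{15}{4} - 70\right) + 61\right) = \left(90 + 2 i \sqrt{62}\right) \left(- \frac{295}{4} + 61\right) = \left(90 + 2 i \sqrt{62}\right) \left(- \frac{51}{4}\right) = - \frac{2295}{2} - \frac{51 i \sqrt{62}}{2}$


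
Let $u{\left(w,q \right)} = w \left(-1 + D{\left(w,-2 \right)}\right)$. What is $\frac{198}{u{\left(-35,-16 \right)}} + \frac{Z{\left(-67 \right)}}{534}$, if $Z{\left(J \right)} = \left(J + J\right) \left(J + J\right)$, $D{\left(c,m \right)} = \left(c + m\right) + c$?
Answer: $\frac{22991656}{682185} \approx 33.703$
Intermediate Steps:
$D{\left(c,m \right)} = m + 2 c$
$u{\left(w,q \right)} = w \left(-3 + 2 w\right)$ ($u{\left(w,q \right)} = w \left(-1 + \left(-2 + 2 w\right)\right) = w \left(-3 + 2 w\right)$)
$Z{\left(J \right)} = 4 J^{2}$ ($Z{\left(J \right)} = 2 J 2 J = 4 J^{2}$)
$\frac{198}{u{\left(-35,-16 \right)}} + \frac{Z{\left(-67 \right)}}{534} = \frac{198}{\left(-35\right) \left(-3 + 2 \left(-35\right)\right)} + \frac{4 \left(-67\right)^{2}}{534} = \frac{198}{\left(-35\right) \left(-3 - 70\right)} + 4 \cdot 4489 \cdot \frac{1}{534} = \frac{198}{\left(-35\right) \left(-73\right)} + 17956 \cdot \frac{1}{534} = \frac{198}{2555} + \frac{8978}{267} = \frac{22991656}{682185}$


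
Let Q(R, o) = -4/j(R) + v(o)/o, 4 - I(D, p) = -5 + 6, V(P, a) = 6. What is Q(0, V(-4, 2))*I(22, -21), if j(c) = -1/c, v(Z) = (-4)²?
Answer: 8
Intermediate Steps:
v(Z) = 16
I(D, p) = 3 (I(D, p) = 4 - (-5 + 6) = 4 - 1*1 = 4 - 1 = 3)
Q(R, o) = 4*R + 16/o (Q(R, o) = -4*(-R) + 16/o = -(-4)*R + 16/o = 4*R + 16/o)
Q(0, V(-4, 2))*I(22, -21) = (4*0 + 16/6)*3 = (0 + 16*(⅙))*3 = (0 + 8/3)*3 = (8/3)*3 = 8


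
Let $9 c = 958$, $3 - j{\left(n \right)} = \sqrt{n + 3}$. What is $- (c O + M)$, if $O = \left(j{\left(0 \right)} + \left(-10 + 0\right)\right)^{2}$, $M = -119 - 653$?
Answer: $- \frac{42868}{9} - \frac{13412 \sqrt{3}}{9} \approx -7344.3$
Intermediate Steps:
$j{\left(n \right)} = 3 - \sqrt{3 + n}$ ($j{\left(n \right)} = 3 - \sqrt{n + 3} = 3 - \sqrt{3 + n}$)
$c = \frac{958}{9}$ ($c = \frac{1}{9} \cdot 958 = \frac{958}{9} \approx 106.44$)
$M = -772$ ($M = -119 - 653 = -772$)
$O = \left(-7 - \sqrt{3}\right)^{2}$ ($O = \left(\left(3 - \sqrt{3 + 0}\right) + \left(-10 + 0\right)\right)^{2} = \left(\left(3 - \sqrt{3}\right) - 10\right)^{2} = \left(-7 - \sqrt{3}\right)^{2} \approx 76.249$)
$- (c O + M) = - (\frac{958 \left(7 + \sqrt{3}\right)^{2}}{9} - 772) = - (-772 + \frac{958 \left(7 + \sqrt{3}\right)^{2}}{9}) = 772 - \frac{958 \left(7 + \sqrt{3}\right)^{2}}{9}$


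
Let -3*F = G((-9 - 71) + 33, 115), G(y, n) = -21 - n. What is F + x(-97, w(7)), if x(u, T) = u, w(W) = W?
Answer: -155/3 ≈ -51.667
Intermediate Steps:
F = 136/3 (F = -(-21 - 1*115)/3 = -(-21 - 115)/3 = -⅓*(-136) = 136/3 ≈ 45.333)
F + x(-97, w(7)) = 136/3 - 97 = -155/3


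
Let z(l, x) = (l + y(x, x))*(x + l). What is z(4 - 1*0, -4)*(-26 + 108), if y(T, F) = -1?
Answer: 0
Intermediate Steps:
z(l, x) = (-1 + l)*(l + x) (z(l, x) = (l - 1)*(x + l) = (-1 + l)*(l + x))
z(4 - 1*0, -4)*(-26 + 108) = ((4 - 1*0)² - (4 - 1*0) - 1*(-4) + (4 - 1*0)*(-4))*(-26 + 108) = ((4 + 0)² - (4 + 0) + 4 + (4 + 0)*(-4))*82 = (4² - 1*4 + 4 + 4*(-4))*82 = (16 - 4 + 4 - 16)*82 = 0*82 = 0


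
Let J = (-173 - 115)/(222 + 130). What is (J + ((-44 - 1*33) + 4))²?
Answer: 659344/121 ≈ 5449.1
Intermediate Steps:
J = -9/11 (J = -288/352 = -288*1/352 = -9/11 ≈ -0.81818)
(J + ((-44 - 1*33) + 4))² = (-9/11 + ((-44 - 1*33) + 4))² = (-9/11 + ((-44 - 33) + 4))² = (-9/11 + (-77 + 4))² = (-9/11 - 73)² = (-812/11)² = 659344/121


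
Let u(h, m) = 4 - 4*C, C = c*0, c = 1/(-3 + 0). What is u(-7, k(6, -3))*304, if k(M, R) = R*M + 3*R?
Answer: 1216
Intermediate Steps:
c = -⅓ (c = 1/(-3) = -⅓ ≈ -0.33333)
C = 0 (C = -⅓*0 = 0)
k(M, R) = 3*R + M*R (k(M, R) = M*R + 3*R = 3*R + M*R)
u(h, m) = 4 (u(h, m) = 4 - 4*0 = 4 + 0 = 4)
u(-7, k(6, -3))*304 = 4*304 = 1216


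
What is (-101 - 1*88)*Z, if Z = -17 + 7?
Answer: 1890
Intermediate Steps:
Z = -10
(-101 - 1*88)*Z = (-101 - 1*88)*(-10) = (-101 - 88)*(-10) = -189*(-10) = 1890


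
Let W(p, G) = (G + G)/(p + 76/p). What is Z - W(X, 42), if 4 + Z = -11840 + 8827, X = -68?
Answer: -3543547/1175 ≈ -3015.8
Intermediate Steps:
W(p, G) = 2*G/(p + 76/p) (W(p, G) = (2*G)/(p + 76/p) = 2*G/(p + 76/p))
Z = -3017 (Z = -4 + (-11840 + 8827) = -4 - 3013 = -3017)
Z - W(X, 42) = -3017 - 2*42*(-68)/(76 + (-68)²) = -3017 - 2*42*(-68)/(76 + 4624) = -3017 - 2*42*(-68)/4700 = -3017 - 1*(-1428/1175) = -3017 + 1428/1175 = -3543547/1175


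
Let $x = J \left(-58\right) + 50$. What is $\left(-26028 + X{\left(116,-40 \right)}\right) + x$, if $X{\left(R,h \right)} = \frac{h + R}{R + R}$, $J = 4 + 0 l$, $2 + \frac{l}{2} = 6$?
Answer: $- \frac{1520161}{58} \approx -26210.0$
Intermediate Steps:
$l = 8$ ($l = -4 + 2 \cdot 6 = -4 + 12 = 8$)
$J = 4$ ($J = 4 + 0 \cdot 8 = 4 + 0 = 4$)
$X{\left(R,h \right)} = \frac{R + h}{2 R}$
$x = -182$ ($x = 4 \left(-58\right) + 50 = -232 + 50 = -182$)
$\left(-26028 + X{\left(116,-40 \right)}\right) + x = \left(-26028 + \frac{116 - 40}{2 \cdot 116}\right) - 182 = \left(-26028 + \frac{1}{2} \cdot \frac{1}{116} \cdot 76\right) - 182 = \left(-26028 + \frac{19}{58}\right) - 182 = - \frac{1509605}{58} - 182 = - \frac{1520161}{58}$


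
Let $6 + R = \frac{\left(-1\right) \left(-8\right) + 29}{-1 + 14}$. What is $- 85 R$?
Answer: $\frac{3485}{13} \approx 268.08$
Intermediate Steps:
$R = - \frac{41}{13}$ ($R = -6 + \frac{\left(-1\right) \left(-8\right) + 29}{-1 + 14} = -6 + \frac{8 + 29}{13} = -6 + 37 \cdot \frac{1}{13} = -6 + \frac{37}{13} = - \frac{41}{13} \approx -3.1538$)
$- 85 R = \left(-85\right) \left(- \frac{41}{13}\right) = \frac{3485}{13}$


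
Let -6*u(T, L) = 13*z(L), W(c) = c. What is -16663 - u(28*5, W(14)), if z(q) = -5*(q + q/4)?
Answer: -202231/12 ≈ -16853.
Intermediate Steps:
z(q) = -25*q/4 (z(q) = -5*(q + q*(¼)) = -5*(q + q/4) = -25*q/4)
u(T, L) = 325*L/24 (u(T, L) = -13*(-25*L/4)/6 = -(-325)*L/24 = 325*L/24)
-16663 - u(28*5, W(14)) = -16663 - 325*14/24 = -16663 - 1*2275/12 = -16663 - 2275/12 = -202231/12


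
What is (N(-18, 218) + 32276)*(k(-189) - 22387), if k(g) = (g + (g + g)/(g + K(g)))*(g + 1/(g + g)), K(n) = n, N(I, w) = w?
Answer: 11533044358/27 ≈ 4.2715e+8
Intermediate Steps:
k(g) = (1 + g)*(g + 1/(2*g)) (k(g) = (g + (g + g)/(g + g))*(g + 1/(g + g)) = (g + (2*g)/((2*g)))*(g + 1/(2*g)) = (g + (2*g)*(1/(2*g)))*(g + 1/(2*g)) = (g + 1)*(g + 1/(2*g)) = (1 + g)*(g + 1/(2*g)))
(N(-18, 218) + 32276)*(k(-189) - 22387) = (218 + 32276)*((½ - 189 + (-189)² + (½)/(-189)) - 22387) = 32494*((½ - 189 + 35721 + (½)*(-1/189)) - 22387) = 32494*((½ - 189 + 35721 - 1/378) - 22387) = 32494*(6715642/189 - 22387) = 32494*(2484499/189) = 11533044358/27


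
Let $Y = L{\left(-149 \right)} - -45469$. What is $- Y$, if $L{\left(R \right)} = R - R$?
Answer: $-45469$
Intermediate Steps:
$L{\left(R \right)} = 0$
$Y = 45469$ ($Y = 0 - -45469 = 0 + 45469 = 45469$)
$- Y = \left(-1\right) 45469 = -45469$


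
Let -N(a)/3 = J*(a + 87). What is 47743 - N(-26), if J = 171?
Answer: 79036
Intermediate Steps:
N(a) = -44631 - 513*a (N(a) = -513*(a + 87) = -513*(87 + a) = -3*(14877 + 171*a) = -44631 - 513*a)
47743 - N(-26) = 47743 - (-44631 - 513*(-26)) = 47743 - (-44631 + 13338) = 47743 - 1*(-31293) = 47743 + 31293 = 79036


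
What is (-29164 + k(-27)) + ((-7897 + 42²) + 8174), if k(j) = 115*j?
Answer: -30228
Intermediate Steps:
(-29164 + k(-27)) + ((-7897 + 42²) + 8174) = (-29164 + 115*(-27)) + ((-7897 + 42²) + 8174) = (-29164 - 3105) + ((-7897 + 1764) + 8174) = -32269 + (-6133 + 8174) = -32269 + 2041 = -30228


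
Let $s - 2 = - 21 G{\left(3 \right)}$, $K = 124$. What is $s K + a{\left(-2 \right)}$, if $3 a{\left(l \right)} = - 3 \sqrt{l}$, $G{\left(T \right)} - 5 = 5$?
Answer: $-25792 - i \sqrt{2} \approx -25792.0 - 1.4142 i$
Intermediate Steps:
$G{\left(T \right)} = 10$ ($G{\left(T \right)} = 5 + 5 = 10$)
$s = -208$ ($s = 2 - 210 = -208$)
$a{\left(l \right)} = - \sqrt{l}$ ($a{\left(l \right)} = \frac{\left(-3\right) \sqrt{l}}{3} = - \sqrt{l}$)
$s K + a{\left(-2 \right)} = \left(-208\right) 124 - \sqrt{-2} = -25792 - i \sqrt{2}$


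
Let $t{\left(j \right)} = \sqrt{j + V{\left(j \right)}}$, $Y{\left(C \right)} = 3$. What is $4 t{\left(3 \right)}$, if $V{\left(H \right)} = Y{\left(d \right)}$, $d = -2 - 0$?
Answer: $4 \sqrt{6} \approx 9.798$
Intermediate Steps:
$d = -2$ ($d = -2 + 0 = -2$)
$V{\left(H \right)} = 3$
$t{\left(j \right)} = \sqrt{3 + j}$ ($t{\left(j \right)} = \sqrt{j + 3} = \sqrt{3 + j}$)
$4 t{\left(3 \right)} = 4 \sqrt{3 + 3} = 4 \sqrt{6}$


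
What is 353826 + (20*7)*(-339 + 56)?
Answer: 314206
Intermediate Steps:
353826 + (20*7)*(-339 + 56) = 353826 + 140*(-283) = 353826 - 39620 = 314206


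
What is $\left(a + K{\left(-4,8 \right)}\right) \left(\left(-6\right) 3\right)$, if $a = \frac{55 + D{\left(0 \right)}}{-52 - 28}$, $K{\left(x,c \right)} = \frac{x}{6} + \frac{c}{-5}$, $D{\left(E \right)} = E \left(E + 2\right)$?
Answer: $\frac{2127}{40} \approx 53.175$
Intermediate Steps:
$D{\left(E \right)} = E \left(2 + E\right)$
$K{\left(x,c \right)} = - \frac{c}{5} + \frac{x}{6}$ ($K{\left(x,c \right)} = x \frac{1}{6} + c \left(- \frac{1}{5}\right) = \frac{x}{6} - \frac{c}{5} = - \frac{c}{5} + \frac{x}{6}$)
$a = - \frac{11}{16}$ ($a = \frac{55 + 0 \left(2 + 0\right)}{-52 - 28} = \frac{55 + 0 \cdot 2}{-80} = \left(55 + 0\right) \left(- \frac{1}{80}\right) = 55 \left(- \frac{1}{80}\right) = - \frac{11}{16} \approx -0.6875$)
$\left(a + K{\left(-4,8 \right)}\right) \left(\left(-6\right) 3\right) = \left(- \frac{11}{16} + \left(\left(- \frac{1}{5}\right) 8 + \frac{1}{6} \left(-4\right)\right)\right) \left(\left(-6\right) 3\right) = \left(- \frac{11}{16} - \frac{34}{15}\right) \left(-18\right) = \left(- \frac{709}{240}\right) \left(-18\right) = \frac{2127}{40}$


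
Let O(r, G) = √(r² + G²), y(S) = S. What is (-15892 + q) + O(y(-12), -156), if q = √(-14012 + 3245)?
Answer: -15892 + 12*√170 + I*√10767 ≈ -15736.0 + 103.76*I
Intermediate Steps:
q = I*√10767 (q = √(-10767) = I*√10767 ≈ 103.76*I)
O(r, G) = √(G² + r²)
(-15892 + q) + O(y(-12), -156) = (-15892 + I*√10767) + √((-156)² + (-12)²) = (-15892 + I*√10767) + √(24336 + 144) = (-15892 + I*√10767) + √24480 = (-15892 + I*√10767) + 12*√170 = -15892 + 12*√170 + I*√10767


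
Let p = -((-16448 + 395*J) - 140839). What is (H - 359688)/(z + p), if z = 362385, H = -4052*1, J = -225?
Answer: -363740/608547 ≈ -0.59772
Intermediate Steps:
p = 246162 (p = -((-16448 + 395*(-225)) - 140839) = -((-16448 - 88875) - 140839) = -(-105323 - 140839) = -1*(-246162) = 246162)
H = -4052
(H - 359688)/(z + p) = (-4052 - 359688)/(362385 + 246162) = -363740/608547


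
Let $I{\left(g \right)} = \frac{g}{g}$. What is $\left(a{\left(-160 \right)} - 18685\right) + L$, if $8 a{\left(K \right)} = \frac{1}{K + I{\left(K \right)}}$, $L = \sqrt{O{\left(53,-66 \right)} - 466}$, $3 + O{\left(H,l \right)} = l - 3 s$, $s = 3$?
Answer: $- \frac{23767321}{1272} + 4 i \sqrt{34} \approx -18685.0 + 23.324 i$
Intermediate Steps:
$O{\left(H,l \right)} = -12 + l$ ($O{\left(H,l \right)} = -3 + \left(l - 9\right) = -3 + \left(-9 + l\right) = -12 + l$)
$L = 4 i \sqrt{34}$ ($L = \sqrt{\left(-12 - 66\right) - 466} = \sqrt{-78 - 466} = \sqrt{-544} = 4 i \sqrt{34} \approx 23.324 i$)
$I{\left(g \right)} = 1$
$a{\left(K \right)} = \frac{1}{8 \left(1 + K\right)}$ ($a{\left(K \right)} = \frac{1}{8 \left(K + 1\right)} = \frac{1}{8 \left(1 + K\right)}$)
$\left(a{\left(-160 \right)} - 18685\right) + L = \left(\frac{1}{8 \left(1 - 160\right)} - 18685\right) + 4 i \sqrt{34} = \left(\frac{1}{8 \left(-159\right)} - 18685\right) + 4 i \sqrt{34} = \left(\frac{1}{8} \left(- \frac{1}{159}\right) - 18685\right) + 4 i \sqrt{34} = \left(- \frac{1}{1272} - 18685\right) + 4 i \sqrt{34} = - \frac{23767321}{1272} + 4 i \sqrt{34}$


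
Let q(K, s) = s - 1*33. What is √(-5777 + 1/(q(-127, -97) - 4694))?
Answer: 23*I*√7059254/804 ≈ 76.007*I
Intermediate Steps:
q(K, s) = -33 + s (q(K, s) = s - 33 = -33 + s)
√(-5777 + 1/(q(-127, -97) - 4694)) = √(-5777 + 1/((-33 - 97) - 4694)) = √(-5777 + 1/(-130 - 4694)) = √(-5777 + 1/(-4824)) = √(-5777 - 1/4824) = √(-27868249/4824) = 23*I*√7059254/804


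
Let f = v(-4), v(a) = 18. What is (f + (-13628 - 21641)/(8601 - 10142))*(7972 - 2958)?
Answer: 13735526/67 ≈ 2.0501e+5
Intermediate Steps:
f = 18
(f + (-13628 - 21641)/(8601 - 10142))*(7972 - 2958) = (18 + (-13628 - 21641)/(8601 - 10142))*(7972 - 2958) = (18 - 35269/(-1541))*5014 = (18 - 35269*(-1/1541))*5014 = (18 + 35269/1541)*5014 = (63007/1541)*5014 = 13735526/67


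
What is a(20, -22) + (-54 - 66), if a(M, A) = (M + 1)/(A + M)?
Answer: -261/2 ≈ -130.50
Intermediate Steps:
a(M, A) = (1 + M)/(A + M)
a(20, -22) + (-54 - 66) = (1 + 20)/(-22 + 20) + (-54 - 66) = 21/(-2) - 120 = -½*21 - 120 = -21/2 - 120 = -261/2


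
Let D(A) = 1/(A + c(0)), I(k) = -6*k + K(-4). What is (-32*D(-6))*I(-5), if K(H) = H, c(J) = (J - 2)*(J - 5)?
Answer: -208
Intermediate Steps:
c(J) = (-5 + J)*(-2 + J) (c(J) = (-2 + J)*(-5 + J) = (-5 + J)*(-2 + J))
I(k) = -4 - 6*k (I(k) = -6*k - 4 = -4 - 6*k)
D(A) = 1/(10 + A) (D(A) = 1/(A + (10 + 0**2 - 7*0)) = 1/(A + (10 + 0 + 0)) = 1/(A + 10) = 1/(10 + A))
(-32*D(-6))*I(-5) = (-32/(10 - 6))*(-4 - 6*(-5)) = (-32/4)*(-4 + 30) = -32*1/4*26 = -8*26 = -208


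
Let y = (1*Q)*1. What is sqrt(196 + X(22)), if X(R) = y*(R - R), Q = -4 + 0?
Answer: 14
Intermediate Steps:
Q = -4
y = -4 (y = (1*(-4))*1 = -4*1 = -4)
X(R) = 0 (X(R) = -4*(R - R) = -4*0 = 0)
sqrt(196 + X(22)) = sqrt(196 + 0) = sqrt(196) = 14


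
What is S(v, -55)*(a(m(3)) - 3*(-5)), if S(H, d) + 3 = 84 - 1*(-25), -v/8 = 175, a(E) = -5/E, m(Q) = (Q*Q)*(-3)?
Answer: 43460/27 ≈ 1609.6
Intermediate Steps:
m(Q) = -3*Q² (m(Q) = Q²*(-3) = -3*Q²)
v = -1400 (v = -8*175 = -1400)
S(H, d) = 106 (S(H, d) = -3 + (84 - 1*(-25)) = -3 + (84 + 25) = -3 + 109 = 106)
S(v, -55)*(a(m(3)) - 3*(-5)) = 106*(-5/((-3*3²)) - 3*(-5)) = 106*(-5/((-3*9)) + 15) = 106*(-5/(-27) + 15) = 106*(-5*(-1/27) + 15) = 106*(5/27 + 15) = 106*(410/27) = 43460/27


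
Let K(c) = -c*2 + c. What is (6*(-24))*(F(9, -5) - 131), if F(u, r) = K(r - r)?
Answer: 18864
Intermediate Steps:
K(c) = -c (K(c) = -2*c + c = -c)
F(u, r) = 0 (F(u, r) = -(r - r) = -1*0 = 0)
(6*(-24))*(F(9, -5) - 131) = (6*(-24))*(0 - 131) = -144*(-131) = 18864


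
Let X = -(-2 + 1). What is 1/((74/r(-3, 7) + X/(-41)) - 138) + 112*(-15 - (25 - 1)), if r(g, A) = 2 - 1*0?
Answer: -18092297/4142 ≈ -4368.0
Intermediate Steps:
r(g, A) = 2 (r(g, A) = 2 + 0 = 2)
X = 1 (X = -1*(-1) = 1)
1/((74/r(-3, 7) + X/(-41)) - 138) + 112*(-15 - (25 - 1)) = 1/((74/2 + 1/(-41)) - 138) + 112*(-15 - (25 - 1)) = 1/((74*(½) + 1*(-1/41)) - 138) + 112*(-15 - 1*24) = 1/((37 - 1/41) - 138) + 112*(-15 - 24) = 1/(1516/41 - 138) + 112*(-39) = 1/(-4142/41) - 4368 = -41/4142 - 4368 = -18092297/4142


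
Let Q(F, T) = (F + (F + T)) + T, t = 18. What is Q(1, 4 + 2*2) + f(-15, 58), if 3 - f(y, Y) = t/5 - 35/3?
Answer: 436/15 ≈ 29.067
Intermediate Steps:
Q(F, T) = 2*F + 2*T (Q(F, T) = (T + 2*F) + T = 2*F + 2*T)
f(y, Y) = 166/15 (f(y, Y) = 3 - (18/5 - 35/3) = 3 - 1*(-121/15) = 3 + 121/15 = 166/15)
Q(1, 4 + 2*2) + f(-15, 58) = (2*1 + 2*(4 + 2*2)) + 166/15 = (2 + 2*(4 + 4)) + 166/15 = (2 + 2*8) + 166/15 = (2 + 16) + 166/15 = 18 + 166/15 = 436/15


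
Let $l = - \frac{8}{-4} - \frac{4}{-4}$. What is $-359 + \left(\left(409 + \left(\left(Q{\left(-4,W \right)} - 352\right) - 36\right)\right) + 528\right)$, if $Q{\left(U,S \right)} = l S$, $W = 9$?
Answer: $217$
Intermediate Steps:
$l = 3$ ($l = \left(-8\right) \left(- \frac{1}{4}\right) - -1 = 2 + 1 = 3$)
$Q{\left(U,S \right)} = 3 S$
$-359 + \left(\left(409 + \left(\left(Q{\left(-4,W \right)} - 352\right) - 36\right)\right) + 528\right) = -359 + \left(\left(409 + \left(\left(3 \cdot 9 - 352\right) - 36\right)\right) + 528\right) = -359 + \left(\left(409 + \left(\left(27 - 352\right) - 36\right)\right) + 528\right) = -359 + \left(\left(409 - 361\right) + 528\right) = -359 + \left(48 + 528\right) = -359 + 576 = 217$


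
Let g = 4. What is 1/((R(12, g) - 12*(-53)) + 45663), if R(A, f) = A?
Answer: 1/46311 ≈ 2.1593e-5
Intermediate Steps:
1/((R(12, g) - 12*(-53)) + 45663) = 1/((12 - 12*(-53)) + 45663) = 1/((12 + 636) + 45663) = 1/(648 + 45663) = 1/46311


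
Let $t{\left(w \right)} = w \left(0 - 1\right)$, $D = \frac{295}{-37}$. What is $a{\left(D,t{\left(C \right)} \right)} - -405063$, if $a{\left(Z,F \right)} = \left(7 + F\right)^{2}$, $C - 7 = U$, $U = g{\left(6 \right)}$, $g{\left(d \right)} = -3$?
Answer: $405072$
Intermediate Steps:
$U = -3$
$D = - \frac{295}{37}$ ($D = 295 \left(- \frac{1}{37}\right) = - \frac{295}{37} \approx -7.973$)
$C = 4$ ($C = 7 - 3 = 4$)
$t{\left(w \right)} = - w$ ($t{\left(w \right)} = w \left(-1\right) = - w$)
$a{\left(D,t{\left(C \right)} \right)} - -405063 = \left(7 - 4\right)^{2} - -405063 = \left(7 - 4\right)^{2} + 405063 = 3^{2} + 405063 = 9 + 405063 = 405072$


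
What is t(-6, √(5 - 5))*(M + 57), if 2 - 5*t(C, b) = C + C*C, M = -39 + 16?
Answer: -952/5 ≈ -190.40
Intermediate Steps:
M = -23
t(C, b) = ⅖ - C/5 - C²/5 (t(C, b) = ⅖ - (C + C*C)/5 = ⅖ - (C + C²)/5 = ⅖ + (-C/5 - C²/5) = ⅖ - C/5 - C²/5)
t(-6, √(5 - 5))*(M + 57) = (⅖ - ⅕*(-6) - ⅕*(-6)²)*(-23 + 57) = (⅖ + 6/5 - ⅕*36)*34 = (⅖ + 6/5 - 36/5)*34 = -28/5*34 = -952/5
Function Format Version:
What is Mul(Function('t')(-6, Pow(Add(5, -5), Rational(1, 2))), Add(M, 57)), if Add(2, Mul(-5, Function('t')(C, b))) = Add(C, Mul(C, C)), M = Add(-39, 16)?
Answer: Rational(-952, 5) ≈ -190.40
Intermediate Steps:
M = -23
Function('t')(C, b) = Add(Rational(2, 5), Mul(Rational(-1, 5), C), Mul(Rational(-1, 5), Pow(C, 2))) (Function('t')(C, b) = Add(Rational(2, 5), Mul(Rational(-1, 5), Add(C, Mul(C, C)))) = Add(Rational(2, 5), Mul(Rational(-1, 5), Add(C, Pow(C, 2)))) = Add(Rational(2, 5), Add(Mul(Rational(-1, 5), C), Mul(Rational(-1, 5), Pow(C, 2)))) = Add(Rational(2, 5), Mul(Rational(-1, 5), C), Mul(Rational(-1, 5), Pow(C, 2))))
Mul(Function('t')(-6, Pow(Add(5, -5), Rational(1, 2))), Add(M, 57)) = Mul(Add(Rational(2, 5), Mul(Rational(-1, 5), -6), Mul(Rational(-1, 5), Pow(-6, 2))), Add(-23, 57)) = Mul(Add(Rational(2, 5), Rational(6, 5), Mul(Rational(-1, 5), 36)), 34) = Mul(Add(Rational(2, 5), Rational(6, 5), Rational(-36, 5)), 34) = Mul(Rational(-28, 5), 34) = Rational(-952, 5)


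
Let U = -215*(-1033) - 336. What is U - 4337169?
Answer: -4115410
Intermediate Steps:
U = 221759 (U = 222095 - 336 = 221759)
U - 4337169 = 221759 - 4337169 = -4115410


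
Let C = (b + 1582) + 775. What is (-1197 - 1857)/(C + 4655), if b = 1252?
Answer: -1527/4132 ≈ -0.36955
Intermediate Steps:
C = 3609 (C = (1252 + 1582) + 775 = 2834 + 775 = 3609)
(-1197 - 1857)/(C + 4655) = (-1197 - 1857)/(3609 + 4655) = -3054/8264 = -3054*1/8264 = -1527/4132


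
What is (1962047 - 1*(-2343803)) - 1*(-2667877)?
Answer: 6973727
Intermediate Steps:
(1962047 - 1*(-2343803)) - 1*(-2667877) = (1962047 + 2343803) + 2667877 = 4305850 + 2667877 = 6973727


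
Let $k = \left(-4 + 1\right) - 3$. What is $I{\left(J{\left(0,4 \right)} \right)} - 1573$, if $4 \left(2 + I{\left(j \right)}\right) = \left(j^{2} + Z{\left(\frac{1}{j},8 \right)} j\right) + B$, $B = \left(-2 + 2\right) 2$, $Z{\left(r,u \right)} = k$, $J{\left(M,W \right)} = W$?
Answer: $-1577$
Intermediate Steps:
$k = -6$ ($k = -3 - 3 = -6$)
$Z{\left(r,u \right)} = -6$
$B = 0$ ($B = 0 \cdot 2 = 0$)
$I{\left(j \right)} = -2 - \frac{3 j}{2} + \frac{j^{2}}{4}$ ($I{\left(j \right)} = -2 + \frac{\left(j^{2} - 6 j\right) + 0}{4} = -2 + \frac{j^{2} - 6 j}{4} = -2 + \left(- \frac{3 j}{2} + \frac{j^{2}}{4}\right) = -2 - \frac{3 j}{2} + \frac{j^{2}}{4}$)
$I{\left(J{\left(0,4 \right)} \right)} - 1573 = \left(-2 - 6 + \frac{4^{2}}{4}\right) - 1573 = \left(-2 - 6 + \frac{1}{4} \cdot 16\right) - 1573 = \left(-2 - 6 + 4\right) - 1573 = -4 - 1573 = -1577$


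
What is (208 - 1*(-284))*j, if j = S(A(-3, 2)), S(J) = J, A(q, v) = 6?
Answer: 2952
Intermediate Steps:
j = 6
(208 - 1*(-284))*j = (208 - 1*(-284))*6 = (208 + 284)*6 = 492*6 = 2952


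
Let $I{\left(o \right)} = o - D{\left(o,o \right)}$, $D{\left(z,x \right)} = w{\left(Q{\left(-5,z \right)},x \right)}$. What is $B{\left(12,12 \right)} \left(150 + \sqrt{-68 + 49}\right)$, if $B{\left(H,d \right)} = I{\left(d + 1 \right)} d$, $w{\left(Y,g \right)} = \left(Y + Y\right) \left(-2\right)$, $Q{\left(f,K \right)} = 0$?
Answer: $23400 + 156 i \sqrt{19} \approx 23400.0 + 679.99 i$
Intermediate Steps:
$w{\left(Y,g \right)} = - 4 Y$ ($w{\left(Y,g \right)} = 2 Y \left(-2\right) = - 4 Y$)
$D{\left(z,x \right)} = 0$ ($D{\left(z,x \right)} = \left(-4\right) 0 = 0$)
$I{\left(o \right)} = o$ ($I{\left(o \right)} = o - 0 = o + 0 = o$)
$B{\left(H,d \right)} = d \left(1 + d\right)$ ($B{\left(H,d \right)} = \left(d + 1\right) d = \left(1 + d\right) d = d \left(1 + d\right)$)
$B{\left(12,12 \right)} \left(150 + \sqrt{-68 + 49}\right) = 12 \left(1 + 12\right) \left(150 + \sqrt{-68 + 49}\right) = 12 \cdot 13 \left(150 + \sqrt{-19}\right) = 156 \left(150 + i \sqrt{19}\right) = 23400 + 156 i \sqrt{19}$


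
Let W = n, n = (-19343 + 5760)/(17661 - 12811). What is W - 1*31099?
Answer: -150843733/4850 ≈ -31102.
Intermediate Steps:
n = -13583/4850 ≈ -2.8006
W = -13583/4850 ≈ -2.8006
W - 1*31099 = -13583/4850 - 1*31099 = -13583/4850 - 31099 = -150843733/4850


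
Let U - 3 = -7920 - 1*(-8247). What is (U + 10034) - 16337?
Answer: -5973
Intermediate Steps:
U = 330 (U = 3 + (-7920 - 1*(-8247)) = 3 + (-7920 + 8247) = 3 + 327 = 330)
(U + 10034) - 16337 = (330 + 10034) - 16337 = 10364 - 16337 = -5973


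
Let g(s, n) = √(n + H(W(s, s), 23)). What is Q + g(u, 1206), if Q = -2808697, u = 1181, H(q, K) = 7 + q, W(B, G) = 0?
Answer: -2808697 + √1213 ≈ -2.8087e+6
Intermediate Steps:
g(s, n) = √(7 + n) (g(s, n) = √(n + (7 + 0)) = √(n + 7) = √(7 + n))
Q + g(u, 1206) = -2808697 + √(7 + 1206) = -2808697 + √1213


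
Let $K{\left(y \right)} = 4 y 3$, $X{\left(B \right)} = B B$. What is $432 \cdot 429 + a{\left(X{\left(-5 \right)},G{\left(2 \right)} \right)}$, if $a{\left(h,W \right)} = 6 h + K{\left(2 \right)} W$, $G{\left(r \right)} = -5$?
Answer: $185358$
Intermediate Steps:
$X{\left(B \right)} = B^{2}$
$K{\left(y \right)} = 12 y$
$a{\left(h,W \right)} = 6 h + 24 W$ ($a{\left(h,W \right)} = 6 h + 12 \cdot 2 W = 6 h + 24 W$)
$432 \cdot 429 + a{\left(X{\left(-5 \right)},G{\left(2 \right)} \right)} = 432 \cdot 429 + \left(6 \left(-5\right)^{2} + 24 \left(-5\right)\right) = 185328 + \left(6 \cdot 25 - 120\right) = 185328 + \left(150 - 120\right) = 185328 + 30 = 185358$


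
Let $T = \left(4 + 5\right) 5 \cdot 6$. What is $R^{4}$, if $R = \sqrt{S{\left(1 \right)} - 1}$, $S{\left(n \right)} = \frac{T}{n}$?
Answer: $72361$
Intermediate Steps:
$T = 270$ ($T = 9 \cdot 30 = 270$)
$S{\left(n \right)} = \frac{270}{n}$
$R = \sqrt{269}$ ($R = \sqrt{\frac{270}{1} - 1} = \sqrt{270 \cdot 1 - 1} = \sqrt{270 - 1} = \sqrt{269} \approx 16.401$)
$R^{4} = \left(\sqrt{269}\right)^{4} = 72361$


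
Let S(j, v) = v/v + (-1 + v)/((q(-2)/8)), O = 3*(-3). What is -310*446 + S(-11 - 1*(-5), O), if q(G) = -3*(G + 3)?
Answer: -414697/3 ≈ -1.3823e+5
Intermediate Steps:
q(G) = -9 - 3*G (q(G) = -3*(3 + G) = -9 - 3*G)
O = -9
S(j, v) = 11/3 - 8*v/3 (S(j, v) = v/v + (-1 + v)/(((-9 - 3*(-2))/8)) = 1 + (-1 + v)/(((-9 + 6)*(⅛))) = 1 + (-1 + v)/((-3*⅛)) = 1 + (-1 + v)/(-3/8) = 1 + (-1 + v)*(-8/3) = 1 + (8/3 - 8*v/3) = 11/3 - 8*v/3)
-310*446 + S(-11 - 1*(-5), O) = -310*446 + (11/3 - 8/3*(-9)) = -138260 + (11/3 + 24) = -138260 + 83/3 = -414697/3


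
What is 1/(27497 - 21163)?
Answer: 1/6334 ≈ 0.00015788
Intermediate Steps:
1/(27497 - 21163) = 1/6334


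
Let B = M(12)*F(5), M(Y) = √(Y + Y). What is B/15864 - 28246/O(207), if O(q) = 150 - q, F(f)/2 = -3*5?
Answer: 28246/57 - 5*√6/1322 ≈ 495.53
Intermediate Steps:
M(Y) = √2*√Y (M(Y) = √(2*Y) = √2*√Y)
F(f) = -30 (F(f) = 2*(-3*5) = 2*(-15) = -30)
B = -60*√6 (B = (√2*√12)*(-30) = (√2*(2*√3))*(-30) = (2*√6)*(-30) = -60*√6 ≈ -146.97)
B/15864 - 28246/O(207) = -60*√6/15864 - 28246/(150 - 1*207) = -60*√6*(1/15864) - 28246/(150 - 207) = -5*√6/1322 - 28246/(-57) = -5*√6/1322 - 28246*(-1/57) = -5*√6/1322 + 28246/57 = 28246/57 - 5*√6/1322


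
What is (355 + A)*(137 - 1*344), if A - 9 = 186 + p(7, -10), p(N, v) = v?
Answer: -111780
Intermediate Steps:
A = 185 (A = 9 + (186 - 10) = 9 + 176 = 185)
(355 + A)*(137 - 1*344) = (355 + 185)*(137 - 1*344) = 540*(137 - 344) = 540*(-207) = -111780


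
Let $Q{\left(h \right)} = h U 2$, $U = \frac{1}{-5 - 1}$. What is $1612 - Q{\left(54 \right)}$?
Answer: $1630$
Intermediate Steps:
$U = - \frac{1}{6}$ ($U = \frac{1}{-6} = - \frac{1}{6} \approx -0.16667$)
$Q{\left(h \right)} = - \frac{h}{3}$ ($Q{\left(h \right)} = h \left(- \frac{1}{6}\right) 2 = - \frac{h}{6} \cdot 2 = - \frac{h}{3}$)
$1612 - Q{\left(54 \right)} = 1612 - \left(- \frac{1}{3}\right) 54 = 1612 - -18 = 1612 + 18 = 1630$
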